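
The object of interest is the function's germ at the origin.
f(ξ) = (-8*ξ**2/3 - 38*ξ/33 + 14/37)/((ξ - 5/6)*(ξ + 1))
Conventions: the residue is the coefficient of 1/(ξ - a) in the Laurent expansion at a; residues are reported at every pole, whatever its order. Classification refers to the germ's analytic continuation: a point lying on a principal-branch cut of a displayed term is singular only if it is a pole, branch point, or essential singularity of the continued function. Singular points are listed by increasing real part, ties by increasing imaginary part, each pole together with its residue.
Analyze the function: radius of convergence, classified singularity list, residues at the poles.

Denominator factor (ξ + 1): pole of order 1 at -1, modulus 1.
Denominator factor (ξ - 5/6): pole of order 1 at 5/6, modulus 5/6.
The radius of convergence is the smallest modulus among the singular points: 5/6.
At the order-1 pole -1 set g(ξ) = (ξ - (-1))*f(ξ) = (-8*ξ**2/3 - 38*ξ/33 + 14/37)/(ξ - 5/6).
Simple pole: residue = g(a) at a = -1, which is 2776/4477.
At the order-1 pole 5/6 set g(ξ) = (ξ - (5/6))*f(ξ) = (-8*ξ**2/3 - 38*ξ/33 + 14/37)/(ξ + 1).
Simple pole: residue = g(a) at a = 5/6, which is -53474/40293.
List the singular points by increasing real part (a conjugate pair: the negative imaginary part first).

Radius of convergence at 0: 5/6.
At -1: a pole of order 1; residue 2776/4477.
At 5/6: a pole of order 1; residue -53474/40293.


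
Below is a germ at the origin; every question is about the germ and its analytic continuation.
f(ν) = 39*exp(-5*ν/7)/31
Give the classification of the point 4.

There is no denominator, hence no pole anywhere.
The factor exp(-5*ν/7) is entire.
So the germ continues analytically to 4.

The point is a regular point.


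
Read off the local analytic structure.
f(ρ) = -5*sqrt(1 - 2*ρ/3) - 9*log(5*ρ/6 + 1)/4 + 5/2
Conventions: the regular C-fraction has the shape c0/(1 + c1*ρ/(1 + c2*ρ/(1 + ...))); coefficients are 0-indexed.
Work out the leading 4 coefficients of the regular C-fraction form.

The regular C-fraction coefficients are [-5/2, -1/12, 31/6, -3485/744].

Taylor coefficients (expand at 0): a_0 = -5/2, a_1 = -5/24, a_2 = 305/288, a_3 = -295/864.
c0 = a_0 = -5/2. Peel one level at a time: if S = 1 + c*ρ/S' with S'(0) = 1, then c is the ρ-coefficient of S and S' = c*ρ/(S - 1).
S_1 = c0/f = 1 + (-1/12)*ρ + (31/72)*ρ^2 + ...; c1 = -1/12.
S_2 = c1*ρ/(S_1 - 1) = 1 + (31/6)*ρ + (3485/144)*ρ^2 + ...; c2 = 31/6.
S_3 = c2*ρ/(S_2 - 1) = 1 + (-3485/744)*ρ + ...; c3 = -3485/744.


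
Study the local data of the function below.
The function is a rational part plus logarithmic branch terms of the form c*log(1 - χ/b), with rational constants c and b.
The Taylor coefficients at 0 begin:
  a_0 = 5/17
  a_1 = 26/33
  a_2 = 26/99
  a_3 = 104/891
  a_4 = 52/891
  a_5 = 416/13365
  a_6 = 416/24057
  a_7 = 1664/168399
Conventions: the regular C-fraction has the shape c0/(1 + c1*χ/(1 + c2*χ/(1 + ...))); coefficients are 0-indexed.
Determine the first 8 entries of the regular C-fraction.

Taylor coefficients (read off): a_0 = 5/17, a_1 = 26/33, a_2 = 26/99, a_3 = 104/891, a_4 = 52/891, a_5 = 416/13365, a_6 = 416/24057, a_7 = 1664/168399.
c0 = a_0 = 5/17. Peel one level at a time: if S = 1 + c*χ/S' with S'(0) = 1, then c is the χ-coefficient of S and S' = c*χ/(S - 1).
S_1 = c0/f = 1 + (-442/165)*χ + (19006/3025)*χ^2 + ...; c1 = -442/165.
S_2 = c1*χ/(S_1 - 1) = 1 + (129/55)*χ + (-1/27)*χ^2 + ...; c2 = 129/55.
S_3 = c2*χ/(S_2 - 1) = 1 + (55/3483)*χ + (66880/12131289)*χ^2 + ...; c3 = 55/3483.
S_4 = c3*χ/(S_3 - 1) = 1 + (-1216/3483)*χ + (-4/135)*χ^2 + ...; c4 = -1216/3483.
S_5 = c4*χ/(S_4 - 1) = 1 + (-129/1520)*χ + (-48719/2310400)*χ^2 + ...; c5 = -129/1520.
S_6 = c5*χ/(S_5 - 1) = 1 + (-1133/4560)*χ + (-1/35)*χ^2 + ...; c6 = -1133/4560.
S_7 = c6*χ/(S_6 - 1) = 1 + (-912/7931)*χ + ...; c7 = -912/7931.

The regular C-fraction coefficients are [5/17, -442/165, 129/55, 55/3483, -1216/3483, -129/1520, -1133/4560, -912/7931].


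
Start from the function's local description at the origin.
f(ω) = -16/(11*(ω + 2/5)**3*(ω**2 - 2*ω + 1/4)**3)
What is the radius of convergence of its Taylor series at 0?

Denominator factor (ω + 2/5)^3: pole of order 3 at -2/5, modulus 2/5.
Denominator factor (ω**2 - 2*ω + 1/4)^3: discriminant 3, real irrational roots 1 + (1/2)*sqrt(3) and 1 - (1/2)*sqrt(3); poles of order 3, moduli 1 + (1/2)*sqrt(3) and 1 - (1/2)*sqrt(3).
The radius of convergence is the smallest modulus among the singular points: 1 - (1/2)*sqrt(3).

The radius of convergence is 1 - (1/2)*sqrt(3).


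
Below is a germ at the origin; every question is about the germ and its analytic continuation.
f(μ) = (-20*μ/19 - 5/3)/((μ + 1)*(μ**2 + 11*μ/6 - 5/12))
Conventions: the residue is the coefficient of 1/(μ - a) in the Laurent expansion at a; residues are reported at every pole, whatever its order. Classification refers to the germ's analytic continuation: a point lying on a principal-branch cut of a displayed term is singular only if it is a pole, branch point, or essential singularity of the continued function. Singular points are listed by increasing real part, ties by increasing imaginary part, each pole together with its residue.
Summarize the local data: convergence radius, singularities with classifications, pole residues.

Radius of convergence at 0: -11/12 + (1/12)*sqrt(181).
At -11/12 - (1/12)*sqrt(181): a pole of order 1; residue -14/57 + (346/10317)*sqrt(181).
At -1: a pole of order 1; residue 28/57.
At -11/12 + (1/12)*sqrt(181): a pole of order 1; residue -14/57 - (346/10317)*sqrt(181).


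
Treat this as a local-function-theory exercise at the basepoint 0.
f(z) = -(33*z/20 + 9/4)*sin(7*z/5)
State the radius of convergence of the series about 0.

The radius of convergence is infinite.

The factor -sin(7*z/5) is entire and contributes no finite singular point.
The polynomial part has no poles.
No finite singular points: the Taylor series at 0 converges everywhere.


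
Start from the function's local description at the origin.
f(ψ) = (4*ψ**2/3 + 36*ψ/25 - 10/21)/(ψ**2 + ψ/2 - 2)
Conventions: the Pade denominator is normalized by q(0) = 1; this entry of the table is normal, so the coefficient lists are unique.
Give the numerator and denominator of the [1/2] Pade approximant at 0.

Taylor coefficients needed (expand at 0): a_0 = 5/21, a_1 = -1387/2100, a_2 = -5987/8400, a_3 = -17083/33600.
Write the denominator as Q(ψ) = 1 + q1*ψ + q2*ψ^2. Requiring Q*f - P = O(ψ^4) with deg P <= 1 kills the coefficients of ψ^2..ψ^3 in Q*f:
  ψ^2: a_2 + q1*a_1 + q2*a_0 = 0, i.e. -5987/8400 + (-1387/2100)*q1 + (5/21)*q2 = 0.
  ψ^3: a_3 + q1*a_2 + q2*a_1 = 0, i.e. -17083/33600 + (-5987/8400)*q1 + (-1387/2100)*q2 = 0.
Solving this linear system: q1 = -652459/668036, q2 = 379689/1336072.
The numerator is Q*f truncated at degree 1: P0 = a_0 = 5/21; P1 = a_1 + q1*a_0 = -22371347/25051350.

The Pade approximant has numerator coefficients [5/21, -22371347/25051350]; denominator coefficients [1, -652459/668036, 379689/1336072].


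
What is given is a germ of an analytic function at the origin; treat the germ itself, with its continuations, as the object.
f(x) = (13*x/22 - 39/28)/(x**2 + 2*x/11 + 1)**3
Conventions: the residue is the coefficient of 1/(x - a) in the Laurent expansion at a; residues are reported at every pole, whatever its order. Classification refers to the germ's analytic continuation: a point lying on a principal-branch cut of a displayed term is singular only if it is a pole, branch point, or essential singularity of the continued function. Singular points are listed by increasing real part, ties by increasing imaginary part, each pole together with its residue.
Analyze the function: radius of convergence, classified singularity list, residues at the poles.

Radius of convergence at 0: 1.
At (-1/11) - ((2/11)*sqrt(30))*i: a pole of order 3; residue -((6523231/129024000)*sqrt(30))*i.
At (-1/11) + ((2/11)*sqrt(30))*i: a pole of order 3; residue ((6523231/129024000)*sqrt(30))*i.

Denominator factor (x**2 + 2*x/11 + 1)^3: discriminant -480/121, complex-conjugate roots (-1/11) + ((2/11)*sqrt(30))*i and (-1/11) - ((2/11)*sqrt(30))*i; poles of order 3, moduli 1 and 1.
The radius of convergence is the smallest modulus among the singular points: 1.
The factor x**2 + 2*x/11 + 1 splits as (x - a)(x - a') with a = (-1/11) - ((2/11)*sqrt(30))*i, a' = (-1/11) + ((2/11)*sqrt(30))*i. At the order-3 pole a set g(x) = (x - a)^3*f(x) = [13*x/22 - 39/28] / (x - a')^3.
Order-3 pole: residue = g''(a)/2; g''((-1/11) - ((2/11)*sqrt(30))*i) = -((6523231/64512000)*sqrt(30))*i, so the residue is -((6523231/129024000)*sqrt(30))*i.
The factor x**2 + 2*x/11 + 1 splits as (x - a)(x - a') with a = (-1/11) + ((2/11)*sqrt(30))*i, a' = (-1/11) - ((2/11)*sqrt(30))*i. At the order-3 pole a set g(x) = (x - a)^3*f(x) = [13*x/22 - 39/28] / (x - a')^3.
Order-3 pole: residue = g''(a)/2; g''((-1/11) + ((2/11)*sqrt(30))*i) = ((6523231/64512000)*sqrt(30))*i, so the residue is ((6523231/129024000)*sqrt(30))*i.
List the singular points by increasing real part (a conjugate pair: the negative imaginary part first).


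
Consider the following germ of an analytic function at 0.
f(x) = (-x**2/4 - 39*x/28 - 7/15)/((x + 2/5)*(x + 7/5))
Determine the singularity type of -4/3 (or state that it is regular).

The point is a regular point.

Denominator factors: x + 7/5 = 1/15 at x = -4/3; x + 2/5 = -14/15 at x = -4/3 — none vanishes.
So the germ continues analytically to -4/3.


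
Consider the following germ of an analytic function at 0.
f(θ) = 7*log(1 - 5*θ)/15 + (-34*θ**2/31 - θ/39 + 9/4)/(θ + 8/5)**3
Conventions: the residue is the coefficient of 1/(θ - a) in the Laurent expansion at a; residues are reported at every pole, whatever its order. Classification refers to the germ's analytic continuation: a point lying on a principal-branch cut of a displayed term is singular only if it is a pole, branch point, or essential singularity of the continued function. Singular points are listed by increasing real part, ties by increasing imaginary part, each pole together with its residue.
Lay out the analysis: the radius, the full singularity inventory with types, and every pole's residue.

Denominator factor (θ + 8/5)^3: pole of order 3 at -8/5, modulus 8/5.
Branch term (7/15)*log(1 - θ/(1/5)): its argument vanishes at θ = 1/5, a logarithmic branch point, modulus 1/5.
The radius of convergence is the smallest modulus among the singular points: 1/5.
The branch term is analytic at -8/5 and contributes nothing to the residue; only the rational part matters.
At the order-3 pole -8/5 set g(θ) = (θ - (-8/5))^3*(rational part) = -34*θ**2/31 - θ/39 + 9/4.
Order-3 pole: residue = g''(a)/2; g''(-8/5) = -68/31, so the residue is -34/31.
List the singular points by increasing real part (a conjugate pair: the negative imaginary part first).

Radius of convergence at 0: 1/5.
At -8/5: a pole of order 3; residue -34/31.
At 1/5: a logarithmic branch point.


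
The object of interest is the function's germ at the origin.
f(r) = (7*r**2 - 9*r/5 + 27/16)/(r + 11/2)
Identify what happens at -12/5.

Denominator factors: r + 11/2 = 31/10 at r = -12/5 — none vanishes.
So the germ continues analytically to -12/5.

The point is a regular point.


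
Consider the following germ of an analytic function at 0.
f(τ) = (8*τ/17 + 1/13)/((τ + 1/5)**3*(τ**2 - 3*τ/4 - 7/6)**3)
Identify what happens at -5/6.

The point is a regular point.

Denominator factors: τ + 1/5 = -19/30 at τ = -5/6; τ**2 - 3*τ/4 - 7/6 = 11/72 at τ = -5/6 — none vanishes.
So the germ continues analytically to -5/6.


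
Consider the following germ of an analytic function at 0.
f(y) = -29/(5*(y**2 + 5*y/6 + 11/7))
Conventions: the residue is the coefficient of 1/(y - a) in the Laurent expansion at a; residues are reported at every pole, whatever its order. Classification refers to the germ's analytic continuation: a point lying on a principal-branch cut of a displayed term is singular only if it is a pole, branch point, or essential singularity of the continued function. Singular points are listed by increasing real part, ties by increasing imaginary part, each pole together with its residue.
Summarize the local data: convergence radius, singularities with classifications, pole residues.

Radius of convergence at 0: (1/7)*sqrt(77).
At (-5/12) - ((1/84)*sqrt(9863))*i: a pole of order 1; residue -((174/7045)*sqrt(9863))*i.
At (-5/12) + ((1/84)*sqrt(9863))*i: a pole of order 1; residue ((174/7045)*sqrt(9863))*i.

Denominator factor (y**2 + 5*y/6 + 11/7): discriminant -1409/252, complex-conjugate roots (-5/12) + ((1/84)*sqrt(9863))*i and (-5/12) - ((1/84)*sqrt(9863))*i; poles of order 1, moduli (1/7)*sqrt(77) and (1/7)*sqrt(77).
The radius of convergence is the smallest modulus among the singular points: (1/7)*sqrt(77).
The factor y**2 + 5*y/6 + 11/7 splits as (y - a)(y - a') with a = (-5/12) - ((1/84)*sqrt(9863))*i, a' = (-5/12) + ((1/84)*sqrt(9863))*i. At the order-1 pole a set g(y) = (y - a)*f(y) = [-29/5] / (y - a').
Simple pole: residue = g(a) at a = (-5/12) - ((1/84)*sqrt(9863))*i, which is -((174/7045)*sqrt(9863))*i.
The factor y**2 + 5*y/6 + 11/7 splits as (y - a)(y - a') with a = (-5/12) + ((1/84)*sqrt(9863))*i, a' = (-5/12) - ((1/84)*sqrt(9863))*i. At the order-1 pole a set g(y) = (y - a)*f(y) = [-29/5] / (y - a').
Simple pole: residue = g(a) at a = (-5/12) + ((1/84)*sqrt(9863))*i, which is ((174/7045)*sqrt(9863))*i.
List the singular points by increasing real part (a conjugate pair: the negative imaginary part first).


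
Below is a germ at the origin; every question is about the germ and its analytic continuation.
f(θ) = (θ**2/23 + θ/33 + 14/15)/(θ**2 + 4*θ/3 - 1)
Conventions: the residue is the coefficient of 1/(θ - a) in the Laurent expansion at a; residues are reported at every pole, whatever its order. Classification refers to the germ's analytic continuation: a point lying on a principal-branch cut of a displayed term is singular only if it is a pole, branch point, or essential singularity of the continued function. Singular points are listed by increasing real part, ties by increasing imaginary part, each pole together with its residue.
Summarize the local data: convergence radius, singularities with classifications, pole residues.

Denominator factor (θ**2 + 4*θ/3 - 1): discriminant 52/9, real irrational roots -2/3 + (1/3)*sqrt(13) and -2/3 - (1/3)*sqrt(13); poles of order 1, moduli -2/3 + (1/3)*sqrt(13) and 2/3 + (1/3)*sqrt(13).
The radius of convergence is the smallest modulus among the singular points: -2/3 + (1/3)*sqrt(13).
The factor θ**2 + 4*θ/3 - 1 splits as (θ - a)(θ - a') with a = -2/3 - (1/3)*sqrt(13), a' = -2/3 + (1/3)*sqrt(13). At the order-1 pole a set g(θ) = (θ - a)*f(θ) = [θ**2/23 + θ/33 + 14/15] / (θ - a').
Simple pole: residue = g(a) at a = -2/3 - (1/3)*sqrt(13), which is -7/506 - (3777/32890)*sqrt(13).
The factor θ**2 + 4*θ/3 - 1 splits as (θ - a)(θ - a') with a = -2/3 + (1/3)*sqrt(13), a' = -2/3 - (1/3)*sqrt(13). At the order-1 pole a set g(θ) = (θ - a)*f(θ) = [θ**2/23 + θ/33 + 14/15] / (θ - a').
Simple pole: residue = g(a) at a = -2/3 + (1/3)*sqrt(13), which is -7/506 + (3777/32890)*sqrt(13).
List the singular points by increasing real part (a conjugate pair: the negative imaginary part first).

Radius of convergence at 0: -2/3 + (1/3)*sqrt(13).
At -2/3 - (1/3)*sqrt(13): a pole of order 1; residue -7/506 - (3777/32890)*sqrt(13).
At -2/3 + (1/3)*sqrt(13): a pole of order 1; residue -7/506 + (3777/32890)*sqrt(13).


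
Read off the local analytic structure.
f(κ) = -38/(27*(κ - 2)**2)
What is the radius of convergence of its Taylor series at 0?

The radius of convergence is 2.

Denominator factor (κ - 2)^2: pole of order 2 at 2, modulus 2.
The radius of convergence is the smallest modulus among the singular points: 2.


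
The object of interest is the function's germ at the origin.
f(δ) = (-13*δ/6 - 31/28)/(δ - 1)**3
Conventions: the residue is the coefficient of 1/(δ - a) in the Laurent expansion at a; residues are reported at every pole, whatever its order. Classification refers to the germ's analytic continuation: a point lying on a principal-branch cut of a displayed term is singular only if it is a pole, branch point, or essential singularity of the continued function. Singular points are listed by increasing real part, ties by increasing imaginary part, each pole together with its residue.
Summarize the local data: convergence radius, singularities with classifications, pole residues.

Radius of convergence at 0: 1.
At 1: a pole of order 3; residue 0.

Denominator factor (δ - 1)^3: pole of order 3 at 1, modulus 1.
The radius of convergence is the smallest modulus among the singular points: 1.
At the order-3 pole 1 set g(δ) = (δ - (1))^3*f(δ) = -13*δ/6 - 31/28.
Order-3 pole: residue = g''(a)/2; g''(1) = 0, so the residue is 0.


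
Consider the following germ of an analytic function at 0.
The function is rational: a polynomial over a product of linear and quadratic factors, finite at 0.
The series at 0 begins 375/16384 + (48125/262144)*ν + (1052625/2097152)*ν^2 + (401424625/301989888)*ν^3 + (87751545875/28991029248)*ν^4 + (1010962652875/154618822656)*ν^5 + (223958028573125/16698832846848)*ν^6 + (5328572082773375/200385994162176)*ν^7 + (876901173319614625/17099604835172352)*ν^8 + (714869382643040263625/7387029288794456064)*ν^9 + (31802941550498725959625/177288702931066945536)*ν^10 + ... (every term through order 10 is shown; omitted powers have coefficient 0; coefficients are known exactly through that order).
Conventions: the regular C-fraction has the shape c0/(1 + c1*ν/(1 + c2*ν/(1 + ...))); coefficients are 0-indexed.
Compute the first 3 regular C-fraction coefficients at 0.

The regular C-fraction coefficients are [375/16384, -385/48, 13957/2640].


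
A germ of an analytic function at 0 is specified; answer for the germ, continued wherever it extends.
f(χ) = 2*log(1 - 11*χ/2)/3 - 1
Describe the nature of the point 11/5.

The point is a regular point.

There is no denominator, hence no pole anywhere.
Branch term log(1 - χ/(2/11)): argument at 11/5 is -111/10, nonzero, so 11/5 is not its branch point (a point on a principal cut is still regular for the continued germ).
So the germ continues analytically to 11/5.


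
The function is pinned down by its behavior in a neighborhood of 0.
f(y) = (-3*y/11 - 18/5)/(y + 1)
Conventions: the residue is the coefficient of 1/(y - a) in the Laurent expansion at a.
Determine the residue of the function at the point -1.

At the order-1 pole -1 set g(y) = (y - (-1))*f(y) = -3*y/11 - 18/5.
Simple pole: residue = g(a) at a = -1, which is -183/55.

The residue is -183/55.


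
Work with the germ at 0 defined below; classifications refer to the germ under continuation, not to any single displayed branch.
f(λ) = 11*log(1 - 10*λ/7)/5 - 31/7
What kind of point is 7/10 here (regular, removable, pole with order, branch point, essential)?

The point is a logarithmic branch point.

The term (11/5)*log(1 - λ/(7/10)) has argument 1 - 7/10/(7/10) = 0 at 7/10: a logarithmic (infinitely-sheeted) branch point; the remaining terms are analytic or single-valued there.


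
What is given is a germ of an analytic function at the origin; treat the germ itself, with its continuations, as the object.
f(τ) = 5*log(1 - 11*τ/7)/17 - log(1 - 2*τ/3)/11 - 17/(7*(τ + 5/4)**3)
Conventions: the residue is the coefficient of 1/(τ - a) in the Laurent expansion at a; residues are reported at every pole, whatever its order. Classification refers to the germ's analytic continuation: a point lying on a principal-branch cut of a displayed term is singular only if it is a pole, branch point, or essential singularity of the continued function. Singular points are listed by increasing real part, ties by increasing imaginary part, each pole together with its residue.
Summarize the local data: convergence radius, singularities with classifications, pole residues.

Denominator factor (τ + 5/4)^3: pole of order 3 at -5/4, modulus 5/4.
Branch term (5/17)*log(1 - τ/(7/11)): its argument vanishes at τ = 7/11, a logarithmic branch point, modulus 7/11.
Branch term (-1/11)*log(1 - τ/(3/2)): its argument vanishes at τ = 3/2, a logarithmic branch point, modulus 3/2.
The radius of convergence is the smallest modulus among the singular points: 7/11.
The branch terms are analytic at -5/4 and contribute nothing to the residue; only the rational part matters.
At the order-3 pole -5/4 set g(τ) = (τ - (-5/4))^3*(rational part) = -17/7.
Order-3 pole: residue = g''(a)/2; g''(-5/4) = 0, so the residue is 0.
List the singular points by increasing real part (a conjugate pair: the negative imaginary part first).

Radius of convergence at 0: 7/11.
At -5/4: a pole of order 3; residue 0.
At 7/11: a logarithmic branch point.
At 3/2: a logarithmic branch point.


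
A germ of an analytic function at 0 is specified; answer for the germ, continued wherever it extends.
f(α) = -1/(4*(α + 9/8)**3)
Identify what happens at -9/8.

The point is a pole of order 3.

The denominator factor α + 9/8 vanishes at -9/8 and appears to the power 3; the numerator there equals -1/4, nonzero, and no other factor vanishes.
Hence a pole whose order is the multiplicity, 3.


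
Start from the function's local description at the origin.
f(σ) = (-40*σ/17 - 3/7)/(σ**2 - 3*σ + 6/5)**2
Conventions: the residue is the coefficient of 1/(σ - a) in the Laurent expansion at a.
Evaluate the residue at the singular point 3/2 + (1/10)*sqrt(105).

The residue is (1570/17493)*sqrt(105).

The factor σ**2 - 3*σ + 6/5 splits as (σ - a)(σ - a') with a = 3/2 + (1/10)*sqrt(105), a' = 3/2 - (1/10)*sqrt(105). At the order-2 pole a set g(σ) = (σ - a)^2*f(σ) = [-40*σ/17 - 3/7] / (σ - a')^2.
Order-2 pole: residue = g'(a); g'(3/2 + (1/10)*sqrt(105)) = (1570/17493)*sqrt(105), so the residue is (1570/17493)*sqrt(105).


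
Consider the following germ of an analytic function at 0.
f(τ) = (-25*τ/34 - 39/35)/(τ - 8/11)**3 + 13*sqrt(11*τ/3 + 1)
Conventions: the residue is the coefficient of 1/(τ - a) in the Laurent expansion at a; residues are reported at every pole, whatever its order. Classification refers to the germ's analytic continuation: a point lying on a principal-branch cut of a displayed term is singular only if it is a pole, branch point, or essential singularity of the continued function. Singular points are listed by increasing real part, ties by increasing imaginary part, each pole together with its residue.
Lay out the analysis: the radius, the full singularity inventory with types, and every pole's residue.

Radius of convergence at 0: 3/11.
At -3/11: an algebraic (square-root) branch point.
At 8/11: a pole of order 3; residue 0.

Denominator factor (τ - 8/11)^3: pole of order 3 at 8/11, modulus 8/11.
Branch term (13)*sqrt(1 - τ/(-3/11)): its argument vanishes at τ = -3/11, a square-root branch point, modulus 3/11.
The radius of convergence is the smallest modulus among the singular points: 3/11.
The branch term is analytic at 8/11 and contributes nothing to the residue; only the rational part matters.
At the order-3 pole 8/11 set g(τ) = (τ - (8/11))^3*(rational part) = -25*τ/34 - 39/35.
Order-3 pole: residue = g''(a)/2; g''(8/11) = 0, so the residue is 0.
List the singular points by increasing real part (a conjugate pair: the negative imaginary part first).


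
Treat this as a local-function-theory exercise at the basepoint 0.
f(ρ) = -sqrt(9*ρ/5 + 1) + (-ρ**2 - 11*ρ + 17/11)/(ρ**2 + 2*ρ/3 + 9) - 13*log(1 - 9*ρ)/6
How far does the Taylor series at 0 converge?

The radius of convergence is 1/9.

Denominator factor (ρ**2 + 2*ρ/3 + 9): discriminant -320/9, complex-conjugate roots (-1/3) + ((4/3)*sqrt(5))*i and (-1/3) - ((4/3)*sqrt(5))*i; poles of order 1, moduli 3 and 3.
Branch term (-13/6)*log(1 - ρ/(1/9)): its argument vanishes at ρ = 1/9, a logarithmic branch point, modulus 1/9.
Branch term (-1)*sqrt(1 - ρ/(-5/9)): its argument vanishes at ρ = -5/9, a square-root branch point, modulus 5/9.
The radius of convergence is the smallest modulus among the singular points: 1/9.


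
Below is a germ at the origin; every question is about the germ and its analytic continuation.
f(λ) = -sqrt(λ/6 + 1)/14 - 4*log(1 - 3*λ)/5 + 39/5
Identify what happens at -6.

The term (-1/14)*sqrt(1 - λ/(-6)) has argument 1 - -6/(-6) = 0 at -6: a square-root (algebraic, two-sheeted) branch point; the remaining terms are analytic or single-valued there.

The point is an algebraic (square-root) branch point.


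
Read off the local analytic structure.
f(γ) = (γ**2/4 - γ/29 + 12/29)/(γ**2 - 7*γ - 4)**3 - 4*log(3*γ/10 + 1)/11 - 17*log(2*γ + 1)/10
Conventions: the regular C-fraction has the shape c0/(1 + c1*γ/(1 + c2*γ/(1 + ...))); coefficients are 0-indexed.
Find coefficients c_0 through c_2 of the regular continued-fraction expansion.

The regular C-fraction coefficients are [-3/464, -88672/165, 15753120341/29261760].

Taylor coefficients (expand at 0): a_0 = -3/464, a_1 = -5542/1595, a_2 = 838581/255200.
c0 = a_0 = -3/464. Peel one level at a time: if S = 1 + c*γ/S' with S'(0) = 1, then c is the γ-coefficient of S and S' = c*γ/(S - 1).
S_1 = c0/f = 1 + (-88672/165)*γ + (15753120341/54450)*γ^2 + ...; c1 = -88672/165.
S_2 = c1*γ/(S_1 - 1) = 1 + (15753120341/29261760)*γ + ...; c2 = 15753120341/29261760.


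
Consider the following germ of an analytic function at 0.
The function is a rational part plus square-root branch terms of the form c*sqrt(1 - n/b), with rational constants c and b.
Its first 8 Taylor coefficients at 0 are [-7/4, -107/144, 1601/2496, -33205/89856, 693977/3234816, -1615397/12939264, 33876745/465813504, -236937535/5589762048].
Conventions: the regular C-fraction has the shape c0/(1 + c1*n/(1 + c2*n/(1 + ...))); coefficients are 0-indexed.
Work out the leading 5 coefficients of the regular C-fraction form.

The regular C-fraction coefficients are [-7/4, -107/252, 225713/175266, -461244/2396693, -4620582605/44618042988].

Taylor coefficients (read off): a_0 = -7/4, a_1 = -107/144, a_2 = 1601/2496, a_3 = -33205/89856, a_4 = 693977/3234816.
c0 = a_0 = -7/4. Peel one level at a time: if S = 1 + c*n/S' with S'(0) = 1, then c is the n-coefficient of S and S' = c*n/(S - 1).
S_1 = c0/f = 1 + (-107/252)*n + (225713/412776)*n^2 + ...; c1 = -107/252.
S_2 = c1*n/(S_1 - 1) = 1 + (225713/175266)*n + (1438642/5804643)*n^2 + ...; c2 = 225713/175266.
S_3 = c2*n/(S_2 - 1) = 1 + (-461244/2396693)*n + (-302281105/15167236461)*n^2 + ...; c3 = -461244/2396693.
S_4 = c3*n/(S_3 - 1) = 1 + (-4620582605/44618042988)*n + ...; c4 = -4620582605/44618042988.


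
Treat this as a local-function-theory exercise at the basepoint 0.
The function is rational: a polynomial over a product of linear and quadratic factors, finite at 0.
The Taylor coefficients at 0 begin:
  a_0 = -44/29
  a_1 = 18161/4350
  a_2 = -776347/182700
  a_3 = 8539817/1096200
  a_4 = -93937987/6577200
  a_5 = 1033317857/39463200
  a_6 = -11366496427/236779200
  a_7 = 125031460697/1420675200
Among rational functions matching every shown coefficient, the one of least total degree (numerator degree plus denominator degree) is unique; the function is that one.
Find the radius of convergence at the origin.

The radius of convergence is 6/11.

No rational of total degree below 3 reproduces all 8 coefficients; solving the [2/1] Pade equations on them gives f(n) = (13*n**2/7 + 19*n/25 - 24/29)/(n + 6/11), whose expansion matches every shown term.
Denominator factor (n + 6/11): pole of order 1 at -6/11, modulus 6/11.
The radius of convergence is the smallest modulus among the singular points: 6/11.


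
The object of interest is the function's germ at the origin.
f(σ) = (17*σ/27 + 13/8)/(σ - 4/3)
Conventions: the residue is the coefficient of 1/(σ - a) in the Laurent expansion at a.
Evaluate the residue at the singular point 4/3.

The residue is 1597/648.

At the order-1 pole 4/3 set g(σ) = (σ - (4/3))*f(σ) = 17*σ/27 + 13/8.
Simple pole: residue = g(a) at a = 4/3, which is 1597/648.


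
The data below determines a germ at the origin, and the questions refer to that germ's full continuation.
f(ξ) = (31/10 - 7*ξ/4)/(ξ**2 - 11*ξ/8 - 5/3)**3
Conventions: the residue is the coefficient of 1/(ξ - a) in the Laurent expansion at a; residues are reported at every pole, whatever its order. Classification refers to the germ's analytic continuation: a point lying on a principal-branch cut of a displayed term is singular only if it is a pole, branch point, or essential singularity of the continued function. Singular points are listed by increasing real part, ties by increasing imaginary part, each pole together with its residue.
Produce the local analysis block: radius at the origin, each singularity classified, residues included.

Radius of convergence at 0: -11/16 + (1/48)*sqrt(4929).
At 11/16 - (1/48)*sqrt(4929): a pole of order 3; residue -(16782336/22175973535)*sqrt(4929).
At 11/16 + (1/48)*sqrt(4929): a pole of order 3; residue (16782336/22175973535)*sqrt(4929).

Denominator factor (ξ**2 - 11*ξ/8 - 5/3)^3: discriminant 1643/192, real irrational roots 11/16 + (1/48)*sqrt(4929) and 11/16 - (1/48)*sqrt(4929); poles of order 3, moduli 11/16 + (1/48)*sqrt(4929) and -11/16 + (1/48)*sqrt(4929).
The radius of convergence is the smallest modulus among the singular points: -11/16 + (1/48)*sqrt(4929).
The factor ξ**2 - 11*ξ/8 - 5/3 splits as (ξ - a)(ξ - a') with a = 11/16 - (1/48)*sqrt(4929), a' = 11/16 + (1/48)*sqrt(4929). At the order-3 pole a set g(ξ) = (ξ - a)^3*f(ξ) = [31/10 - 7*ξ/4] / (ξ - a')^3.
Order-3 pole: residue = g''(a)/2; g''(11/16 - (1/48)*sqrt(4929)) = -(33564672/22175973535)*sqrt(4929), so the residue is -(16782336/22175973535)*sqrt(4929).
The factor ξ**2 - 11*ξ/8 - 5/3 splits as (ξ - a)(ξ - a') with a = 11/16 + (1/48)*sqrt(4929), a' = 11/16 - (1/48)*sqrt(4929). At the order-3 pole a set g(ξ) = (ξ - a)^3*f(ξ) = [31/10 - 7*ξ/4] / (ξ - a')^3.
Order-3 pole: residue = g''(a)/2; g''(11/16 + (1/48)*sqrt(4929)) = (33564672/22175973535)*sqrt(4929), so the residue is (16782336/22175973535)*sqrt(4929).
List the singular points by increasing real part (a conjugate pair: the negative imaginary part first).


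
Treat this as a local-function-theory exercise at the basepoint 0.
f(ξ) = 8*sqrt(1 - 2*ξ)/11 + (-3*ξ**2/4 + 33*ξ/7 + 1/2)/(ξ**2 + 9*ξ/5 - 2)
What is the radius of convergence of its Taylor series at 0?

The radius of convergence is 1/2.

Denominator factor (ξ**2 + 9*ξ/5 - 2): discriminant 281/25, real irrational roots -9/10 + (1/10)*sqrt(281) and -9/10 - (1/10)*sqrt(281); poles of order 1, moduli -9/10 + (1/10)*sqrt(281) and 9/10 + (1/10)*sqrt(281).
Branch term (8/11)*sqrt(1 - ξ/(1/2)): its argument vanishes at ξ = 1/2, a square-root branch point, modulus 1/2.
The radius of convergence is the smallest modulus among the singular points: 1/2.


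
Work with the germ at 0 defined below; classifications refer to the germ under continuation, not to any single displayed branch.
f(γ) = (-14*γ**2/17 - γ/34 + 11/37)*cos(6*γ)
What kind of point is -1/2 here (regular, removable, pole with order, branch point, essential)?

The point is a regular point.

There is no denominator, hence no pole anywhere.
The factor cos(6*γ) is entire.
So the germ continues analytically to -1/2.


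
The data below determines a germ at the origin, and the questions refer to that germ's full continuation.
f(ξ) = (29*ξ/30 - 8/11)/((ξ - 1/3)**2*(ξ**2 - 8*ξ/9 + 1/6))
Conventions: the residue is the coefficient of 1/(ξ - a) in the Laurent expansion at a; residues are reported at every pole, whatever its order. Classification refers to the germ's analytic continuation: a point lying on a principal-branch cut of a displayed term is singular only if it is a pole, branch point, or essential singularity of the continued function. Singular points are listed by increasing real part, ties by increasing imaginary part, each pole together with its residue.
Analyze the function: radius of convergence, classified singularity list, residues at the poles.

Radius of convergence at 0: 4/9 - (1/18)*sqrt(10).
At 4/9 - (1/18)*sqrt(10): a pole of order 1; residue 17307/110 + (14067/275)*sqrt(10).
At 1/3: a pole of order 2; residue -17307/55.
At 4/9 + (1/18)*sqrt(10): a pole of order 1; residue 17307/110 - (14067/275)*sqrt(10).


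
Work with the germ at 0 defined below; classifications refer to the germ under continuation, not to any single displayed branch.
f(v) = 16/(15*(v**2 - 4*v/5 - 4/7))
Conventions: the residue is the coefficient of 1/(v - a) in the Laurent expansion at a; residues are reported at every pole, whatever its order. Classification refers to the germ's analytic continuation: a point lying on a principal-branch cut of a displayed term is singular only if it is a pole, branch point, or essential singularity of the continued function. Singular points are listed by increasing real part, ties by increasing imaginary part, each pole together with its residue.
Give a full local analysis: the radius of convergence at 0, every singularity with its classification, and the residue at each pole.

Denominator factor (v**2 - 4*v/5 - 4/7): discriminant 512/175, real irrational roots 2/5 + (8/35)*sqrt(14) and 2/5 - (8/35)*sqrt(14); poles of order 1, moduli 2/5 + (8/35)*sqrt(14) and -2/5 + (8/35)*sqrt(14).
The radius of convergence is the smallest modulus among the singular points: -2/5 + (8/35)*sqrt(14).
The factor v**2 - 4*v/5 - 4/7 splits as (v - a)(v - a') with a = 2/5 - (8/35)*sqrt(14), a' = 2/5 + (8/35)*sqrt(14). At the order-1 pole a set g(v) = (v - a)*f(v) = [16/15] / (v - a').
Simple pole: residue = g(a) at a = 2/5 - (8/35)*sqrt(14), which is -(1/6)*sqrt(14).
The factor v**2 - 4*v/5 - 4/7 splits as (v - a)(v - a') with a = 2/5 + (8/35)*sqrt(14), a' = 2/5 - (8/35)*sqrt(14). At the order-1 pole a set g(v) = (v - a)*f(v) = [16/15] / (v - a').
Simple pole: residue = g(a) at a = 2/5 + (8/35)*sqrt(14), which is (1/6)*sqrt(14).
List the singular points by increasing real part (a conjugate pair: the negative imaginary part first).

Radius of convergence at 0: -2/5 + (8/35)*sqrt(14).
At 2/5 - (8/35)*sqrt(14): a pole of order 1; residue -(1/6)*sqrt(14).
At 2/5 + (8/35)*sqrt(14): a pole of order 1; residue (1/6)*sqrt(14).


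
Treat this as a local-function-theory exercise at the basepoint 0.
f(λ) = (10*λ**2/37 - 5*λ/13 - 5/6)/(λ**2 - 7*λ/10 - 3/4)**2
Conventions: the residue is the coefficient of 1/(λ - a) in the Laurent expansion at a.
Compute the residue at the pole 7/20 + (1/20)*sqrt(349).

The factor λ**2 - 7*λ/10 - 3/4 splits as (λ - a)(λ - a') with a = 7/20 + (1/20)*sqrt(349), a' = 7/20 - (1/20)*sqrt(349). At the order-2 pole a set g(λ) = (λ - a)^2*f(λ) = [10*λ**2/37 - 5*λ/13 - 5/6] / (λ - a')^2.
Order-2 pole: residue = g'(a); g'(7/20 + (1/20)*sqrt(349)) = (3378500/175758843)*sqrt(349), so the residue is (3378500/175758843)*sqrt(349).

The residue is (3378500/175758843)*sqrt(349).


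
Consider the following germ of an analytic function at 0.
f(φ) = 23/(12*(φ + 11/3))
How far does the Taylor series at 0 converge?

The radius of convergence is 11/3.

Denominator factor (φ + 11/3): pole of order 1 at -11/3, modulus 11/3.
The radius of convergence is the smallest modulus among the singular points: 11/3.


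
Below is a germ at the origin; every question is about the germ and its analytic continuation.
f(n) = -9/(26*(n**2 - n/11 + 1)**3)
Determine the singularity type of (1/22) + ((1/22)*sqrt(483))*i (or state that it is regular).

The denominator factor n**2 - n/11 + 1 vanishes at (1/22) + ((1/22)*sqrt(483))*i and appears to the power 3; the numerator there equals -9/26, nonzero, and no other factor vanishes.
Hence a pole whose order is the multiplicity, 3.

The point is a pole of order 3.


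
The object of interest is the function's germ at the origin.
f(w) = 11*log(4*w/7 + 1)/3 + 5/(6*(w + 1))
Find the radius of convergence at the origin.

The radius of convergence is 1.

Denominator factor (w + 1): pole of order 1 at -1, modulus 1.
Branch term (11/3)*log(1 - w/(-7/4)): its argument vanishes at w = -7/4, a logarithmic branch point, modulus 7/4.
The radius of convergence is the smallest modulus among the singular points: 1.


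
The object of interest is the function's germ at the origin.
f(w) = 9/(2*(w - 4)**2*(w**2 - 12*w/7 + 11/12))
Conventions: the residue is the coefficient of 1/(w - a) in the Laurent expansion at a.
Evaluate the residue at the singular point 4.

The residue is -199584/714025.

At the order-2 pole 4 set g(w) = (w - (4))^2*f(w) = 9/(2*(w**2 - 12*w/7 + 11/12)).
Order-2 pole: residue = g'(a); g'(4) = -199584/714025, so the residue is -199584/714025.


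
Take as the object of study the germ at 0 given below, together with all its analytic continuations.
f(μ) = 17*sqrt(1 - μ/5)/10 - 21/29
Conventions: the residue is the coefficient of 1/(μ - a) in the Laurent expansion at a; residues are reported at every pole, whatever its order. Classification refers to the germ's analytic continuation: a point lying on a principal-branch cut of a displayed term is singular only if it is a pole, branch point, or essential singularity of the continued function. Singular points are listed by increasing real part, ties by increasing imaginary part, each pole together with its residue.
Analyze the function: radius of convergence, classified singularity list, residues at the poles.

Branch term (17/10)*sqrt(1 - μ/(5)): its argument vanishes at μ = 5, a square-root branch point, modulus 5.
The radius of convergence is the smallest modulus among the singular points: 5.

Radius of convergence at 0: 5.
At 5: an algebraic (square-root) branch point.


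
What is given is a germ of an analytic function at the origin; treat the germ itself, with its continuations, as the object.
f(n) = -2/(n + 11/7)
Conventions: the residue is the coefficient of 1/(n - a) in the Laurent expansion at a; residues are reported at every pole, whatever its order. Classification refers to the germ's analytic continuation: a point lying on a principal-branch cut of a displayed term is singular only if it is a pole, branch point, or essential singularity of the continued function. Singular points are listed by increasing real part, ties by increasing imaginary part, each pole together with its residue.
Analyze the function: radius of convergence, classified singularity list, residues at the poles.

Denominator factor (n + 11/7): pole of order 1 at -11/7, modulus 11/7.
The radius of convergence is the smallest modulus among the singular points: 11/7.
At the order-1 pole -11/7 set g(n) = (n - (-11/7))*f(n) = -2.
Simple pole: residue = g(a) at a = -11/7, which is -2.

Radius of convergence at 0: 11/7.
At -11/7: a pole of order 1; residue -2.


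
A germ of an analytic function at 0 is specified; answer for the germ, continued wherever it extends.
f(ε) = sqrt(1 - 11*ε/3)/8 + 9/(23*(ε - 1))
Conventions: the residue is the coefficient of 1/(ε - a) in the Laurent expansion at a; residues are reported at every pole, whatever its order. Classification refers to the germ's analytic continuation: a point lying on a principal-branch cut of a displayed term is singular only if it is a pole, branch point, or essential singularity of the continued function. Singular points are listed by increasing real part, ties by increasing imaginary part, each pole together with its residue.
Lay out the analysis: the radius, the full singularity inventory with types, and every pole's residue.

Radius of convergence at 0: 3/11.
At 3/11: an algebraic (square-root) branch point.
At 1: a pole of order 1; residue 9/23.

Denominator factor (ε - 1): pole of order 1 at 1, modulus 1.
Branch term (1/8)*sqrt(1 - ε/(3/11)): its argument vanishes at ε = 3/11, a square-root branch point, modulus 3/11.
The radius of convergence is the smallest modulus among the singular points: 3/11.
The branch term is analytic at 1 and contributes nothing to the residue; only the rational part matters.
At the order-1 pole 1 set g(ε) = (ε - (1))*(rational part) = 9/23.
Simple pole: residue = g(a) at a = 1, which is 9/23.
List the singular points by increasing real part (a conjugate pair: the negative imaginary part first).
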